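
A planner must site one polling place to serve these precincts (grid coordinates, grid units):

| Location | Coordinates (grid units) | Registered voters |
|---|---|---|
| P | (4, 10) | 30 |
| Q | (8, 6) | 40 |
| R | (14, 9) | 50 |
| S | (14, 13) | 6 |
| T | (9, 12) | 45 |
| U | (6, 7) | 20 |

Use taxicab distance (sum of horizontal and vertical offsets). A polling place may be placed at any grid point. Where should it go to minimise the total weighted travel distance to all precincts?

Manhattan distance separates: Σwᵢ(|x−xᵢ|+|y−yᵢ|) = Σwᵢ|x−xᵢ| + Σwᵢ|y−yᵢ|, so x and y are optimised independently as 1-D weighted medians.
Total weight W = 191; half = 95.5.
x-coordinate, sorted with cumulative weight:
  x=4 (P, w=30) cum 30
  x=6 (U, w=20) cum 50
  x=8 (Q, w=40) cum 90
  x=9 (T, w=45) cum 135  ← median
  x=14 (R, w=50) cum 185
  x=14 (S, w=6) cum 191
⇒ x* = 9
y-coordinate, sorted with cumulative weight:
  y=6 (Q, w=40) cum 40
  y=7 (U, w=20) cum 60
  y=9 (R, w=50) cum 110  ← median
  y=10 (P, w=30) cum 140
  y=12 (T, w=45) cum 185
  y=13 (S, w=6) cum 191
⇒ y* = 9

(9, 9)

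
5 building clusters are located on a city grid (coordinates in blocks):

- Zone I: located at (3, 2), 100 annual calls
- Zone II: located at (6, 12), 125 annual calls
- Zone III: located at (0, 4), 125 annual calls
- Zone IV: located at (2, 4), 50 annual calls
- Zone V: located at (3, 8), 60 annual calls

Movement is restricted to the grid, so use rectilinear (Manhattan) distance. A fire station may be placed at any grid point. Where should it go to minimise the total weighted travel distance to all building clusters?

(3, 4)

Manhattan distance separates: Σwᵢ(|x−xᵢ|+|y−yᵢ|) = Σwᵢ|x−xᵢ| + Σwᵢ|y−yᵢ|, so x and y are optimised independently as 1-D weighted medians.
Total weight W = 460; half = 230.
x-coordinate, sorted with cumulative weight:
  x=0 (Zone III, w=125) cum 125
  x=2 (Zone IV, w=50) cum 175
  x=3 (Zone I, w=100) cum 275  ← median
  x=3 (Zone V, w=60) cum 335
  x=6 (Zone II, w=125) cum 460
⇒ x* = 3
y-coordinate, sorted with cumulative weight:
  y=2 (Zone I, w=100) cum 100
  y=4 (Zone III, w=125) cum 225
  y=4 (Zone IV, w=50) cum 275  ← median
  y=8 (Zone V, w=60) cum 335
  y=12 (Zone II, w=125) cum 460
⇒ y* = 4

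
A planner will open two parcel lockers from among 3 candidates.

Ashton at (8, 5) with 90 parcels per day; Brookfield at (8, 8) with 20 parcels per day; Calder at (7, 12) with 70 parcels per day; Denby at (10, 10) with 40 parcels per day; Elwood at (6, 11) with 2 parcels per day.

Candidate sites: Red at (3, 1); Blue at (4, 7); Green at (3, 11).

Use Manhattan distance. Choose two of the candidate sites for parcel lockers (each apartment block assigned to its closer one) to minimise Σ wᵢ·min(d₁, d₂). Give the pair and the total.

{Blue, Green}, total 1316

Evaluate every pair (each demand assigned to the nearer of the two):
  {Blue, Green}: total = 1316
  {Red, Blue}: total = 1572
  {Red, Green}: total = 1646
Best pair: {Blue, Green} with total 1316.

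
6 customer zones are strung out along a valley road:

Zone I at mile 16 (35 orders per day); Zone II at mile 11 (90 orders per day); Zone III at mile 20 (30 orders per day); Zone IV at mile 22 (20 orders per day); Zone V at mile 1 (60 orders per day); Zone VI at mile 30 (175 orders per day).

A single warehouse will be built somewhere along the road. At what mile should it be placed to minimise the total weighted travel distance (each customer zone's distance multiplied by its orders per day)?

For a sum of weighted absolute distances on a line, the optimum is the weighted median (not the mean). Total weight W = 410; half-weight = 205.
Sort by position and accumulate weight:
  mile 1 (Zone V, w=60) → cum 60
  mile 11 (Zone II, w=90) → cum 150
  mile 16 (Zone I, w=35) → cum 185
  mile 20 (Zone III, w=30) → cum 215  ≥ 205 → median here
  mile 22 (Zone IV, w=20) → cum 235
  mile 30 (Zone VI, w=175) → cum 410
Optimal location: mile 20.

x = 20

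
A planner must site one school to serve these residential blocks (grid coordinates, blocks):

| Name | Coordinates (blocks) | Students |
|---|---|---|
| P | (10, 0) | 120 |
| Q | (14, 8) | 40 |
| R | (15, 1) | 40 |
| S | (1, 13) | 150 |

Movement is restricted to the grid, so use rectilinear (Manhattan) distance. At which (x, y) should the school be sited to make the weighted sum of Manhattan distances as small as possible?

(10, 8)

Manhattan distance separates: Σwᵢ(|x−xᵢ|+|y−yᵢ|) = Σwᵢ|x−xᵢ| + Σwᵢ|y−yᵢ|, so x and y are optimised independently as 1-D weighted medians.
Total weight W = 350; half = 175.
x-coordinate, sorted with cumulative weight:
  x=1 (S, w=150) cum 150
  x=10 (P, w=120) cum 270  ← median
  x=14 (Q, w=40) cum 310
  x=15 (R, w=40) cum 350
⇒ x* = 10
y-coordinate, sorted with cumulative weight:
  y=0 (P, w=120) cum 120
  y=1 (R, w=40) cum 160
  y=8 (Q, w=40) cum 200  ← median
  y=13 (S, w=150) cum 350
⇒ y* = 8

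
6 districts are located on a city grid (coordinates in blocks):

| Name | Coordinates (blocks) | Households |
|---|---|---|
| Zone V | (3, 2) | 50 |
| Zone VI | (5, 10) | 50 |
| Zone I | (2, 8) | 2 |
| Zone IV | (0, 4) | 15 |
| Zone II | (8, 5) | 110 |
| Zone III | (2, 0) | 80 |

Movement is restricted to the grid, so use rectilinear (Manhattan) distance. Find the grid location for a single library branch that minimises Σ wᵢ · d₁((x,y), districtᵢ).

(5, 5)

Manhattan distance separates: Σwᵢ(|x−xᵢ|+|y−yᵢ|) = Σwᵢ|x−xᵢ| + Σwᵢ|y−yᵢ|, so x and y are optimised independently as 1-D weighted medians.
Total weight W = 307; half = 153.5.
x-coordinate, sorted with cumulative weight:
  x=0 (Zone IV, w=15) cum 15
  x=2 (Zone I, w=2) cum 17
  x=2 (Zone III, w=80) cum 97
  x=3 (Zone V, w=50) cum 147
  x=5 (Zone VI, w=50) cum 197  ← median
  x=8 (Zone II, w=110) cum 307
⇒ x* = 5
y-coordinate, sorted with cumulative weight:
  y=0 (Zone III, w=80) cum 80
  y=2 (Zone V, w=50) cum 130
  y=4 (Zone IV, w=15) cum 145
  y=5 (Zone II, w=110) cum 255  ← median
  y=8 (Zone I, w=2) cum 257
  y=10 (Zone VI, w=50) cum 307
⇒ y* = 5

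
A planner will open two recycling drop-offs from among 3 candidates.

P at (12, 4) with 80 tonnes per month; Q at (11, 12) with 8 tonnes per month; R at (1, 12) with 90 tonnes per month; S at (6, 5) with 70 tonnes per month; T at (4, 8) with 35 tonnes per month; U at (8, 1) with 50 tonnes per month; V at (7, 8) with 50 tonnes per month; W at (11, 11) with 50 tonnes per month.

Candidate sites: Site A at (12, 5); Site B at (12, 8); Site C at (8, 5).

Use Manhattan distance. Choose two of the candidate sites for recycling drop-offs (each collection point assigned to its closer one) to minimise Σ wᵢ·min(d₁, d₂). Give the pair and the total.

Evaluate every pair (each demand assigned to the nearer of the two):
  {Site A, Site C}: total = 2539
  {Site B, Site C}: total = 2605
  {Site A, Site B}: total = 3020
Best pair: {Site A, Site C} with total 2539.

{Site A, Site C}, total 2539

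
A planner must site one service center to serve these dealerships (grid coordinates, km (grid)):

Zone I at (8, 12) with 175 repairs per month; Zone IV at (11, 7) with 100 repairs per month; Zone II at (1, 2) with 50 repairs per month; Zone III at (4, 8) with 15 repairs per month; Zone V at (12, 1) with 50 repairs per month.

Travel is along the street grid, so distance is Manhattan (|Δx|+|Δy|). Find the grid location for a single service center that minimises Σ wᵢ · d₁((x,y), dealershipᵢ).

(8, 7)

Manhattan distance separates: Σwᵢ(|x−xᵢ|+|y−yᵢ|) = Σwᵢ|x−xᵢ| + Σwᵢ|y−yᵢ|, so x and y are optimised independently as 1-D weighted medians.
Total weight W = 390; half = 195.
x-coordinate, sorted with cumulative weight:
  x=1 (Zone II, w=50) cum 50
  x=4 (Zone III, w=15) cum 65
  x=8 (Zone I, w=175) cum 240  ← median
  x=11 (Zone IV, w=100) cum 340
  x=12 (Zone V, w=50) cum 390
⇒ x* = 8
y-coordinate, sorted with cumulative weight:
  y=1 (Zone V, w=50) cum 50
  y=2 (Zone II, w=50) cum 100
  y=7 (Zone IV, w=100) cum 200  ← median
  y=8 (Zone III, w=15) cum 215
  y=12 (Zone I, w=175) cum 390
⇒ y* = 7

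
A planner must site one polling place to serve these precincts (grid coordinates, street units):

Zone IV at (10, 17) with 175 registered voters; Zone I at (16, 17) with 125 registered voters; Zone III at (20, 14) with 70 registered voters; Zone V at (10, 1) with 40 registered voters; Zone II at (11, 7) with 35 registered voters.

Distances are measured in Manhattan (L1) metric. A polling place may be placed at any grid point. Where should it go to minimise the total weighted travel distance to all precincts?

Manhattan distance separates: Σwᵢ(|x−xᵢ|+|y−yᵢ|) = Σwᵢ|x−xᵢ| + Σwᵢ|y−yᵢ|, so x and y are optimised independently as 1-D weighted medians.
Total weight W = 445; half = 222.5.
x-coordinate, sorted with cumulative weight:
  x=10 (Zone IV, w=175) cum 175
  x=10 (Zone V, w=40) cum 215
  x=11 (Zone II, w=35) cum 250  ← median
  x=16 (Zone I, w=125) cum 375
  x=20 (Zone III, w=70) cum 445
⇒ x* = 11
y-coordinate, sorted with cumulative weight:
  y=1 (Zone V, w=40) cum 40
  y=7 (Zone II, w=35) cum 75
  y=14 (Zone III, w=70) cum 145
  y=17 (Zone IV, w=175) cum 320  ← median
  y=17 (Zone I, w=125) cum 445
⇒ y* = 17

(11, 17)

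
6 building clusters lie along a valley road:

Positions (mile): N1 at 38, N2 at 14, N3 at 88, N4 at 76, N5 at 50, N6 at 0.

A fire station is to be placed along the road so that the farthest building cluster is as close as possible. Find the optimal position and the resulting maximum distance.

The 1-center on a line is the midpoint of the two extreme points: leftmost at 0, rightmost at 88.
Optimal location = (0 + 88)/2 = 44; maximum distance = (88 − 0)/2 = 44.

location 44, max distance 44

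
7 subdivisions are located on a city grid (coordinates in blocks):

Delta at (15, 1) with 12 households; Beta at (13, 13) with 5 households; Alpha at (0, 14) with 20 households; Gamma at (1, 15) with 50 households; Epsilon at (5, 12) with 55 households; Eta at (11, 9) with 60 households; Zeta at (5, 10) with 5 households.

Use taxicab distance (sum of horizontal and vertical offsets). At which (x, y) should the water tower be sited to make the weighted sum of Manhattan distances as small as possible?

(5, 12)

Manhattan distance separates: Σwᵢ(|x−xᵢ|+|y−yᵢ|) = Σwᵢ|x−xᵢ| + Σwᵢ|y−yᵢ|, so x and y are optimised independently as 1-D weighted medians.
Total weight W = 207; half = 103.5.
x-coordinate, sorted with cumulative weight:
  x=0 (Alpha, w=20) cum 20
  x=1 (Gamma, w=50) cum 70
  x=5 (Epsilon, w=55) cum 125  ← median
  x=5 (Zeta, w=5) cum 130
  x=11 (Eta, w=60) cum 190
  x=13 (Beta, w=5) cum 195
  x=15 (Delta, w=12) cum 207
⇒ x* = 5
y-coordinate, sorted with cumulative weight:
  y=1 (Delta, w=12) cum 12
  y=9 (Eta, w=60) cum 72
  y=10 (Zeta, w=5) cum 77
  y=12 (Epsilon, w=55) cum 132  ← median
  y=13 (Beta, w=5) cum 137
  y=14 (Alpha, w=20) cum 157
  y=15 (Gamma, w=50) cum 207
⇒ y* = 12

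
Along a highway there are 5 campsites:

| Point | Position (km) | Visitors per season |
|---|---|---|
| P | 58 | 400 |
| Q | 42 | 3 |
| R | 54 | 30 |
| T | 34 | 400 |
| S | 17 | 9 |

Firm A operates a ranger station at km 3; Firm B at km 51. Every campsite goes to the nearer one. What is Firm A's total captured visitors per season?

The indifferent point is the midpoint (3+51)/2 = 27; campsites left of it (closer to Firm A at 3) go to Firm A, those right go to Firm B.
  S at 17 (w=9) → Firm A
  T at 34 (w=400) → Firm B
  Q at 42 (w=3) → Firm B
  R at 54 (w=30) → Firm B
  P at 58 (w=400) → Firm B
Firm A captures 9; Firm B captures 833.

9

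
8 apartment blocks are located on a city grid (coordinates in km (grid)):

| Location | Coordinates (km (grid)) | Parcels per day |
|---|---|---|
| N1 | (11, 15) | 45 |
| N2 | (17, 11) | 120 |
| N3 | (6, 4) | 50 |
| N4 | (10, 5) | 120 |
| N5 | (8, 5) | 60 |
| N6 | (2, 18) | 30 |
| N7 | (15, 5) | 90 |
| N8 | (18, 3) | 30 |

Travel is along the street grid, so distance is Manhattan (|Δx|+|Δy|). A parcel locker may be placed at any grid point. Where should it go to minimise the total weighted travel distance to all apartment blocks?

(11, 5)

Manhattan distance separates: Σwᵢ(|x−xᵢ|+|y−yᵢ|) = Σwᵢ|x−xᵢ| + Σwᵢ|y−yᵢ|, so x and y are optimised independently as 1-D weighted medians.
Total weight W = 545; half = 272.5.
x-coordinate, sorted with cumulative weight:
  x=2 (N6, w=30) cum 30
  x=6 (N3, w=50) cum 80
  x=8 (N5, w=60) cum 140
  x=10 (N4, w=120) cum 260
  x=11 (N1, w=45) cum 305  ← median
  x=15 (N7, w=90) cum 395
  x=17 (N2, w=120) cum 515
  x=18 (N8, w=30) cum 545
⇒ x* = 11
y-coordinate, sorted with cumulative weight:
  y=3 (N8, w=30) cum 30
  y=4 (N3, w=50) cum 80
  y=5 (N4, w=120) cum 200
  y=5 (N5, w=60) cum 260
  y=5 (N7, w=90) cum 350  ← median
  y=11 (N2, w=120) cum 470
  y=15 (N1, w=45) cum 515
  y=18 (N6, w=30) cum 545
⇒ y* = 5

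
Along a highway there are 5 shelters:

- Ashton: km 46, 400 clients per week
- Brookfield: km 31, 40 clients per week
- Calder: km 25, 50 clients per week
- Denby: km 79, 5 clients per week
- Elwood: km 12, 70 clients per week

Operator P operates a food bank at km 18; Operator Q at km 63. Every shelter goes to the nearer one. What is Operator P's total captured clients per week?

The indifferent point is the midpoint (18+63)/2 = 40.5; shelters left of it (closer to Operator P at 18) go to Operator P, those right go to Operator Q.
  Elwood at 12 (w=70) → Operator P
  Calder at 25 (w=50) → Operator P
  Brookfield at 31 (w=40) → Operator P
  Ashton at 46 (w=400) → Operator Q
  Denby at 79 (w=5) → Operator Q
Operator P captures 160; Operator Q captures 405.

160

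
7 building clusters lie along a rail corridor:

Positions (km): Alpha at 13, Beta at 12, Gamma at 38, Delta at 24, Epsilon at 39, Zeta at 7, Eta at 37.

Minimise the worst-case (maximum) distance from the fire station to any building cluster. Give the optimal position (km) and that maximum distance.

location 23, max distance 16

The 1-center on a line is the midpoint of the two extreme points: leftmost at 7, rightmost at 39.
Optimal location = (7 + 39)/2 = 23; maximum distance = (39 − 7)/2 = 16.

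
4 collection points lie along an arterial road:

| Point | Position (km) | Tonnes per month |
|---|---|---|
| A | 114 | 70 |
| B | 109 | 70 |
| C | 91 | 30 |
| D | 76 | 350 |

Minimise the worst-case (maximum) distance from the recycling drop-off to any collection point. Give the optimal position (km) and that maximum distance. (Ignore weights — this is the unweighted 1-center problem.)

location 95, max distance 19

The 1-center on a line is the midpoint of the two extreme points: leftmost at 76, rightmost at 114.
Optimal location = (76 + 114)/2 = 95; maximum distance = (114 − 76)/2 = 19.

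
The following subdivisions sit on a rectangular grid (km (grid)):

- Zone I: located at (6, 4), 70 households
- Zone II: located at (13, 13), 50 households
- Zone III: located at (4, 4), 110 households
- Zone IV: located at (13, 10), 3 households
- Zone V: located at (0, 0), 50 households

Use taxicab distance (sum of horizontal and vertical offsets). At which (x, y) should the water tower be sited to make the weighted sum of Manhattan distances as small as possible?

(4, 4)

Manhattan distance separates: Σwᵢ(|x−xᵢ|+|y−yᵢ|) = Σwᵢ|x−xᵢ| + Σwᵢ|y−yᵢ|, so x and y are optimised independently as 1-D weighted medians.
Total weight W = 283; half = 141.5.
x-coordinate, sorted with cumulative weight:
  x=0 (Zone V, w=50) cum 50
  x=4 (Zone III, w=110) cum 160  ← median
  x=6 (Zone I, w=70) cum 230
  x=13 (Zone II, w=50) cum 280
  x=13 (Zone IV, w=3) cum 283
⇒ x* = 4
y-coordinate, sorted with cumulative weight:
  y=0 (Zone V, w=50) cum 50
  y=4 (Zone I, w=70) cum 120
  y=4 (Zone III, w=110) cum 230  ← median
  y=10 (Zone IV, w=3) cum 233
  y=13 (Zone II, w=50) cum 283
⇒ y* = 4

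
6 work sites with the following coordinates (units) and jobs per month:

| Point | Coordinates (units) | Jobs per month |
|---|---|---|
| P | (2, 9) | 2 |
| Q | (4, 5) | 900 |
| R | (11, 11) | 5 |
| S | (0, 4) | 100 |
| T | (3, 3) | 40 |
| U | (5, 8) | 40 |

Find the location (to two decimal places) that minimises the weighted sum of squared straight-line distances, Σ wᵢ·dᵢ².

The minimiser of Σwᵢ‖p−pᵢ‖² is the weighted centroid p* = (Σwᵢpᵢ)/(Σwᵢ).
Σwᵢ = 1087.
Σwᵢxᵢ = 2·2 + 900·4 + 5·11 + 100·0 + 40·3 + 40·5 = 3979.
Σwᵢyᵢ = 2·9 + 900·5 + 5·11 + 100·4 + 40·3 + 40·8 = 5413.
x* = 3979/1087 = 3.66, y* = 5413/1087 = 4.98.

(3.66, 4.98)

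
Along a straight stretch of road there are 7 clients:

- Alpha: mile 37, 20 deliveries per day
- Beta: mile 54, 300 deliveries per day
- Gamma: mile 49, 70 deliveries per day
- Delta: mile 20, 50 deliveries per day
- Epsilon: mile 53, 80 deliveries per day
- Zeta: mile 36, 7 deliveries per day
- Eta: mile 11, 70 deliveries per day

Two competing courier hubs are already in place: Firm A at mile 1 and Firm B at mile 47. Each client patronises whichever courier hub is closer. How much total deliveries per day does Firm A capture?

The indifferent point is the midpoint (1+47)/2 = 24; clients left of it (closer to Firm A at 1) go to Firm A, those right go to Firm B.
  Eta at 11 (w=70) → Firm A
  Delta at 20 (w=50) → Firm A
  Zeta at 36 (w=7) → Firm B
  Alpha at 37 (w=20) → Firm B
  Gamma at 49 (w=70) → Firm B
  Epsilon at 53 (w=80) → Firm B
  Beta at 54 (w=300) → Firm B
Firm A captures 120; Firm B captures 477.

120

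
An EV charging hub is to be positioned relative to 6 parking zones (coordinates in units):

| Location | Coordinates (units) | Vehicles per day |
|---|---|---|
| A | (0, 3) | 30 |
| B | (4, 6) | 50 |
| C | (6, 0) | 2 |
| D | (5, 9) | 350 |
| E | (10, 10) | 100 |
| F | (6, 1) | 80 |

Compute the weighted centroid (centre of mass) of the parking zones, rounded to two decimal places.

The minimiser of Σwᵢ‖p−pᵢ‖² is the weighted centroid p* = (Σwᵢpᵢ)/(Σwᵢ).
Σwᵢ = 612.
Σwᵢxᵢ = 30·0 + 50·4 + 2·6 + 350·5 + 100·10 + 80·6 = 3442.
Σwᵢyᵢ = 30·3 + 50·6 + 2·0 + 350·9 + 100·10 + 80·1 = 4620.
x* = 3442/612 = 5.62, y* = 4620/612 = 7.55.

(5.62, 7.55)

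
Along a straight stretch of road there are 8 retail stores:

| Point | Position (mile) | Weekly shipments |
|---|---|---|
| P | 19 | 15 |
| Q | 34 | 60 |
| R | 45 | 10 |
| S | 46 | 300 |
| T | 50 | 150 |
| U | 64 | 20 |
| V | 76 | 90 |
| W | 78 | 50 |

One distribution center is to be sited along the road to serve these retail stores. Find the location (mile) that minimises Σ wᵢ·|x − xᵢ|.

x = 46

For a sum of weighted absolute distances on a line, the optimum is the weighted median (not the mean). Total weight W = 695; half-weight = 347.5.
Sort by position and accumulate weight:
  mile 19 (P, w=15) → cum 15
  mile 34 (Q, w=60) → cum 75
  mile 45 (R, w=10) → cum 85
  mile 46 (S, w=300) → cum 385  ≥ 347.5 → median here
  mile 50 (T, w=150) → cum 535
  mile 64 (U, w=20) → cum 555
  mile 76 (V, w=90) → cum 645
  mile 78 (W, w=50) → cum 695
Optimal location: mile 46.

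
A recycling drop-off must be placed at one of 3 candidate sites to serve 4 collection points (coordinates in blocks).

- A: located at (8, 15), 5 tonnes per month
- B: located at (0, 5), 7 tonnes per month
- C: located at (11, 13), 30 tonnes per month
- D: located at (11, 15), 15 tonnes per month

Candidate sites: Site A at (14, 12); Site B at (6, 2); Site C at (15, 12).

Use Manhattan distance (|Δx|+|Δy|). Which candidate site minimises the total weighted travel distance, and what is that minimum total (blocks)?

Total weighted distance at each candidate:
  Site A (14, 12): total = 402
  Site B (6, 2): total = 888
  Site C (15, 12): total = 459
Minimum is at Site A with total 402 blocks.

Site A, total 402 blocks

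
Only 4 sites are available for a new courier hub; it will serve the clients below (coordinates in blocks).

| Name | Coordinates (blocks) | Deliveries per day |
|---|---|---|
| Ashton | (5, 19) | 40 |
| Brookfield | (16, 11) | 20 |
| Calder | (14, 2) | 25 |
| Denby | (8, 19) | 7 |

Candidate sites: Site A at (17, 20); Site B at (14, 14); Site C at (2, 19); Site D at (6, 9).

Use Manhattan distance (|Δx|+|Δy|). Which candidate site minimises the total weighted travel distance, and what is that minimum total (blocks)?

Total weighted distance at each candidate:
  Site A (17, 20): total = 1315
  Site B (14, 14): total = 1037
  Site C (2, 19): total = 1327
  Site D (6, 9): total = 1139
Minimum is at Site B with total 1037 blocks.

Site B, total 1037 blocks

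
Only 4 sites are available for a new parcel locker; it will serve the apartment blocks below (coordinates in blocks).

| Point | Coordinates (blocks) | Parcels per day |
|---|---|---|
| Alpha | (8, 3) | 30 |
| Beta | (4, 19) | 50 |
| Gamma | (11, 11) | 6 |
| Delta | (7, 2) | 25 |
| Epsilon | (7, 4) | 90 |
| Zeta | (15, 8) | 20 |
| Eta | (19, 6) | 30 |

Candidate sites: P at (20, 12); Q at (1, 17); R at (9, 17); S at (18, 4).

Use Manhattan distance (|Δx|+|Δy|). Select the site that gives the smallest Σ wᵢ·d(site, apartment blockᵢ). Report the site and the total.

S, total 3409 blocks

Total weighted distance at each candidate:
  P (20, 12): total = 4695
  Q (1, 17): total = 4541
  R (9, 17): total = 3553
  S (18, 4): total = 3409
Minimum is at S with total 3409 blocks.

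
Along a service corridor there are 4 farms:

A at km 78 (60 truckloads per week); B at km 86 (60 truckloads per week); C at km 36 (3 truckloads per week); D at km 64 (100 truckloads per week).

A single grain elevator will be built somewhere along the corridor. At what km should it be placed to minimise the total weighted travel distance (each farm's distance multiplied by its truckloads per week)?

For a sum of weighted absolute distances on a line, the optimum is the weighted median (not the mean). Total weight W = 223; half-weight = 111.5.
Sort by position and accumulate weight:
  km 36 (C, w=3) → cum 3
  km 64 (D, w=100) → cum 103
  km 78 (A, w=60) → cum 163  ≥ 111.5 → median here
  km 86 (B, w=60) → cum 223
Optimal location: km 78.

x = 78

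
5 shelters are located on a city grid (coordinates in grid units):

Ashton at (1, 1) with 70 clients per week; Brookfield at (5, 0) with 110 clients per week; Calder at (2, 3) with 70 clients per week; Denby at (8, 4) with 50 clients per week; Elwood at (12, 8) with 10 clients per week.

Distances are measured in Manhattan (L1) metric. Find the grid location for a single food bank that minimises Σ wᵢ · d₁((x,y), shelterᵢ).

Manhattan distance separates: Σwᵢ(|x−xᵢ|+|y−yᵢ|) = Σwᵢ|x−xᵢ| + Σwᵢ|y−yᵢ|, so x and y are optimised independently as 1-D weighted medians.
Total weight W = 310; half = 155.
x-coordinate, sorted with cumulative weight:
  x=1 (Ashton, w=70) cum 70
  x=2 (Calder, w=70) cum 140
  x=5 (Brookfield, w=110) cum 250  ← median
  x=8 (Denby, w=50) cum 300
  x=12 (Elwood, w=10) cum 310
⇒ x* = 5
y-coordinate, sorted with cumulative weight:
  y=0 (Brookfield, w=110) cum 110
  y=1 (Ashton, w=70) cum 180  ← median
  y=3 (Calder, w=70) cum 250
  y=4 (Denby, w=50) cum 300
  y=8 (Elwood, w=10) cum 310
⇒ y* = 1

(5, 1)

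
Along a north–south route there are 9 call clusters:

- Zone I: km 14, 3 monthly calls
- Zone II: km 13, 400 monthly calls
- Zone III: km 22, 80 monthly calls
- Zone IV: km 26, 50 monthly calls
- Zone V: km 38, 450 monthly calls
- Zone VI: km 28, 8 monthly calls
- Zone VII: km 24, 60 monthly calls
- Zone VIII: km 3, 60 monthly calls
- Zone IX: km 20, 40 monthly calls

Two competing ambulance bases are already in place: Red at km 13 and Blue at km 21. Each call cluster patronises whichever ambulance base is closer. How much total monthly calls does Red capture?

The indifferent point is the midpoint (13+21)/2 = 17; call clusters left of it (closer to Red at 13) go to Red, those right go to Blue.
  Zone VIII at 3 (w=60) → Red
  Zone II at 13 (w=400) → Red
  Zone I at 14 (w=3) → Red
  Zone IX at 20 (w=40) → Blue
  Zone III at 22 (w=80) → Blue
  Zone VII at 24 (w=60) → Blue
  Zone IV at 26 (w=50) → Blue
  Zone VI at 28 (w=8) → Blue
  Zone V at 38 (w=450) → Blue
Red captures 463; Blue captures 688.

463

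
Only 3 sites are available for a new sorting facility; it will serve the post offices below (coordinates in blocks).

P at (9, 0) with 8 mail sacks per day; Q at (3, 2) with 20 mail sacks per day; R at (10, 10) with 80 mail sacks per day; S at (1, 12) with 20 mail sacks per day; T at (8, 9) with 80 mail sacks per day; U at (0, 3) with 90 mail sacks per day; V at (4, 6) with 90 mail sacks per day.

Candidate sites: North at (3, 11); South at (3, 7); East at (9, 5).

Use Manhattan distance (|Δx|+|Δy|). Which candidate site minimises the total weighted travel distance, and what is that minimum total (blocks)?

Total weighted distance at each candidate:
  North (3, 11): total = 3106
  South (3, 7): total = 2514
  East (9, 5): total = 2930
Minimum is at South with total 2514 blocks.

South, total 2514 blocks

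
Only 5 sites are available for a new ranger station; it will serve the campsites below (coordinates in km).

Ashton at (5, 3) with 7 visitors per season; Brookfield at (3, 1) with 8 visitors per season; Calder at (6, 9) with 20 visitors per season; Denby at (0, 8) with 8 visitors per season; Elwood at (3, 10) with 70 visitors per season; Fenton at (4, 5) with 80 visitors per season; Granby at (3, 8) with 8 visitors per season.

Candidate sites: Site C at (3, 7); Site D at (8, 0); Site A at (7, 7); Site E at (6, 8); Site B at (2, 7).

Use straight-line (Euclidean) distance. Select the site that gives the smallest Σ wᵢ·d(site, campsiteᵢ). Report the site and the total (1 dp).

Total weighted distance at each candidate:
  Site C (3, 7): total = 573.6
  Site D (8, 0): total = 1715.7
  Site A (7, 7): total = 861.7
  Site E (6, 8): total = 729.5
  Site B (2, 7): total = 649.9
Minimum is at Site C with total 573.6 km.

Site C, total 573.6 km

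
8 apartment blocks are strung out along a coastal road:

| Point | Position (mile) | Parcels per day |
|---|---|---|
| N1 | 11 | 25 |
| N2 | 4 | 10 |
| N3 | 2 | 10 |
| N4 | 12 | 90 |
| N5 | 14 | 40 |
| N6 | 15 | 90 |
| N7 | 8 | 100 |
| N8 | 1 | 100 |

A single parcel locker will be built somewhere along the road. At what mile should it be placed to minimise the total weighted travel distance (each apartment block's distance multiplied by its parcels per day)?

For a sum of weighted absolute distances on a line, the optimum is the weighted median (not the mean). Total weight W = 465; half-weight = 232.5.
Sort by position and accumulate weight:
  mile 1 (N8, w=100) → cum 100
  mile 2 (N3, w=10) → cum 110
  mile 4 (N2, w=10) → cum 120
  mile 8 (N7, w=100) → cum 220
  mile 11 (N1, w=25) → cum 245  ≥ 232.5 → median here
  mile 12 (N4, w=90) → cum 335
  mile 14 (N5, w=40) → cum 375
  mile 15 (N6, w=90) → cum 465
Optimal location: mile 11.

x = 11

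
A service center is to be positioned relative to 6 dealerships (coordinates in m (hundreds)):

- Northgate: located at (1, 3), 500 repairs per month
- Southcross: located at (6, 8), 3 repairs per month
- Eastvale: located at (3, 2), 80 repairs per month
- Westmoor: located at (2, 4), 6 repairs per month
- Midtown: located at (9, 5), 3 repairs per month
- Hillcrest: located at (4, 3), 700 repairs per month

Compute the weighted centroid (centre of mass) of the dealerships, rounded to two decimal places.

(2.78, 2.96)

The minimiser of Σwᵢ‖p−pᵢ‖² is the weighted centroid p* = (Σwᵢpᵢ)/(Σwᵢ).
Σwᵢ = 1292.
Σwᵢxᵢ = 500·1 + 3·6 + 80·3 + 6·2 + 3·9 + 700·4 = 3597.
Σwᵢyᵢ = 500·3 + 3·8 + 80·2 + 6·4 + 3·5 + 700·3 = 3823.
x* = 3597/1292 = 2.78, y* = 3823/1292 = 2.96.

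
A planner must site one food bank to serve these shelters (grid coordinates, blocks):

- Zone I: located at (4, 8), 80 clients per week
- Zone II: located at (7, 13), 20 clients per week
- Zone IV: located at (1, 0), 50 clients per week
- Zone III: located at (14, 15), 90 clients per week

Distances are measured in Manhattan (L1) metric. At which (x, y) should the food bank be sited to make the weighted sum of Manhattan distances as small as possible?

Manhattan distance separates: Σwᵢ(|x−xᵢ|+|y−yᵢ|) = Σwᵢ|x−xᵢ| + Σwᵢ|y−yᵢ|, so x and y are optimised independently as 1-D weighted medians.
Total weight W = 240; half = 120.
x-coordinate, sorted with cumulative weight:
  x=1 (Zone IV, w=50) cum 50
  x=4 (Zone I, w=80) cum 130  ← median
  x=7 (Zone II, w=20) cum 150
  x=14 (Zone III, w=90) cum 240
⇒ x* = 4
y-coordinate, sorted with cumulative weight:
  y=0 (Zone IV, w=50) cum 50
  y=8 (Zone I, w=80) cum 130  ← median
  y=13 (Zone II, w=20) cum 150
  y=15 (Zone III, w=90) cum 240
⇒ y* = 8

(4, 8)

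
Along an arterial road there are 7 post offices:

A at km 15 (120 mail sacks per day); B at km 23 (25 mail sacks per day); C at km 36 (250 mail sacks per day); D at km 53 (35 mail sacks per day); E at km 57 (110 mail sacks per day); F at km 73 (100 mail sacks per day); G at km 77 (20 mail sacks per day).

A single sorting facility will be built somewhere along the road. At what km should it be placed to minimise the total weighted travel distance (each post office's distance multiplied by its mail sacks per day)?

For a sum of weighted absolute distances on a line, the optimum is the weighted median (not the mean). Total weight W = 660; half-weight = 330.
Sort by position and accumulate weight:
  km 15 (A, w=120) → cum 120
  km 23 (B, w=25) → cum 145
  km 36 (C, w=250) → cum 395  ≥ 330 → median here
  km 53 (D, w=35) → cum 430
  km 57 (E, w=110) → cum 540
  km 73 (F, w=100) → cum 640
  km 77 (G, w=20) → cum 660
Optimal location: km 36.

x = 36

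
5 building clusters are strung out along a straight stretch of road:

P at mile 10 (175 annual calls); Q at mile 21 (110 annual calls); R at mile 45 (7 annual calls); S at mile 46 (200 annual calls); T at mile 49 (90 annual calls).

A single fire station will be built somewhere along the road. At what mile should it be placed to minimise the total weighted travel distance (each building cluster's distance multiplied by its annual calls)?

For a sum of weighted absolute distances on a line, the optimum is the weighted median (not the mean). Total weight W = 582; half-weight = 291.
Sort by position and accumulate weight:
  mile 10 (P, w=175) → cum 175
  mile 21 (Q, w=110) → cum 285
  mile 45 (R, w=7) → cum 292  ≥ 291 → median here
  mile 46 (S, w=200) → cum 492
  mile 49 (T, w=90) → cum 582
Optimal location: mile 45.

x = 45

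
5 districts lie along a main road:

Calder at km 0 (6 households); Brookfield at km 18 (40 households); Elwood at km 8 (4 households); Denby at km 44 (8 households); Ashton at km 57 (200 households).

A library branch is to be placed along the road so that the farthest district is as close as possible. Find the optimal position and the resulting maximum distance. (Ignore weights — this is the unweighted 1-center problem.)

location 28.5, max distance 28.5

The 1-center on a line is the midpoint of the two extreme points: leftmost at 0, rightmost at 57.
Optimal location = (0 + 57)/2 = 28.5; maximum distance = (57 − 0)/2 = 28.5.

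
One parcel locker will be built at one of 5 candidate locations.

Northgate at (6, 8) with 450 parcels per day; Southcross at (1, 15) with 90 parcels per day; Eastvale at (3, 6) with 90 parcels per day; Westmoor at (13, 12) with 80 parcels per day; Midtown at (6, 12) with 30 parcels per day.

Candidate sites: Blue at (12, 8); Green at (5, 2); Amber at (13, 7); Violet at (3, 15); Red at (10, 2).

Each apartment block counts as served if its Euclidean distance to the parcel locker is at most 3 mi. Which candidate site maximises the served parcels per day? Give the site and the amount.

Violet, covering 90

Coverage radius r = 3 mi; a point is covered iff (Δx)²+(Δy)² ≤ 3² = 9.
  Blue (12, 8): covers {none} → 0
  Green (5, 2): covers {none} → 0
  Amber (13, 7): covers {none} → 0
  Violet (3, 15): covers {Southcross} → 90
  Red (10, 2): covers {none} → 0
Maximum coverage at Violet: 90 parcels per day.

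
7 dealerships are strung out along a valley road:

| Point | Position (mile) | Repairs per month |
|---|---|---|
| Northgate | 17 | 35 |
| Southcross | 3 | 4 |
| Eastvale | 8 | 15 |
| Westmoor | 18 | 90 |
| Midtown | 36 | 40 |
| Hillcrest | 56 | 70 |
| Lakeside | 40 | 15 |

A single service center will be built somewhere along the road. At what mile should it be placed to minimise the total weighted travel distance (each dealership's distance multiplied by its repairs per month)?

x = 18

For a sum of weighted absolute distances on a line, the optimum is the weighted median (not the mean). Total weight W = 269; half-weight = 134.5.
Sort by position and accumulate weight:
  mile 3 (Southcross, w=4) → cum 4
  mile 8 (Eastvale, w=15) → cum 19
  mile 17 (Northgate, w=35) → cum 54
  mile 18 (Westmoor, w=90) → cum 144  ≥ 134.5 → median here
  mile 36 (Midtown, w=40) → cum 184
  mile 40 (Lakeside, w=15) → cum 199
  mile 56 (Hillcrest, w=70) → cum 269
Optimal location: mile 18.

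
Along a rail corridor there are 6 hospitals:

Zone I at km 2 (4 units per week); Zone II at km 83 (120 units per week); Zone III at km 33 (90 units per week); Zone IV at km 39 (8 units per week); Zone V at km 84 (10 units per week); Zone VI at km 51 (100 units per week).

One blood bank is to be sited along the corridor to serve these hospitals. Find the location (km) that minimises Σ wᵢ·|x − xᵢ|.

For a sum of weighted absolute distances on a line, the optimum is the weighted median (not the mean). Total weight W = 332; half-weight = 166.
Sort by position and accumulate weight:
  km 2 (Zone I, w=4) → cum 4
  km 33 (Zone III, w=90) → cum 94
  km 39 (Zone IV, w=8) → cum 102
  km 51 (Zone VI, w=100) → cum 202  ≥ 166 → median here
  km 83 (Zone II, w=120) → cum 322
  km 84 (Zone V, w=10) → cum 332
Optimal location: km 51.

x = 51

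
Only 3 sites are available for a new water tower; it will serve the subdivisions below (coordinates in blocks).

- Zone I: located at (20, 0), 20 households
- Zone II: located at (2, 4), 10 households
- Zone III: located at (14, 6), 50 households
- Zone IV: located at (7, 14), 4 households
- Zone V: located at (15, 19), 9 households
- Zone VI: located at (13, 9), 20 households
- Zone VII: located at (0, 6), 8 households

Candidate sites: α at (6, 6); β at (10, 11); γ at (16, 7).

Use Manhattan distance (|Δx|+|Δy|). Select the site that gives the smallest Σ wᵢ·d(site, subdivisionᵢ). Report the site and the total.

Total weighted distance at each candidate:
  α (6, 6): total = 1342
  β (10, 11): total = 1381
  γ (16, 7): total = 957
Minimum is at γ with total 957 blocks.

γ, total 957 blocks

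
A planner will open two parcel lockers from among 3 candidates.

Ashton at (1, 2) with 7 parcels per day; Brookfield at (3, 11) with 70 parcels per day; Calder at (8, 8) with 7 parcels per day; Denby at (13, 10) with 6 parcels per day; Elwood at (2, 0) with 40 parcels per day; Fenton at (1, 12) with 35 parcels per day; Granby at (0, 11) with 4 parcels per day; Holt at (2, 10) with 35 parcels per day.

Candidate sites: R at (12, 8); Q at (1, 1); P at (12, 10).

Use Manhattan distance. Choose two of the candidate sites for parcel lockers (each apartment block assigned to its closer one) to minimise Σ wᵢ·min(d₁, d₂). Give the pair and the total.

{Q, P}, total 1614

Evaluate every pair (each demand assigned to the nearer of the two):
  {Q, P}: total = 1614
  {R, Q}: total = 1752
  {R, P}: total = 2430
Best pair: {Q, P} with total 1614.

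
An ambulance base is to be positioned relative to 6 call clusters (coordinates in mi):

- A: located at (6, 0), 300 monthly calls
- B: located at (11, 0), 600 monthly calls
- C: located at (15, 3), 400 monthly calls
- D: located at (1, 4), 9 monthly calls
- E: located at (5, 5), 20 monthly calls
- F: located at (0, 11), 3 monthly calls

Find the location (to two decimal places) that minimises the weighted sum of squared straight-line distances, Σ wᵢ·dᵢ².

The minimiser of Σwᵢ‖p−pᵢ‖² is the weighted centroid p* = (Σwᵢpᵢ)/(Σwᵢ).
Σwᵢ = 1332.
Σwᵢxᵢ = 300·6 + 600·11 + 400·15 + 9·1 + 20·5 + 3·0 = 14509.
Σwᵢyᵢ = 300·0 + 600·0 + 400·3 + 9·4 + 20·5 + 3·11 = 1369.
x* = 14509/1332 = 10.89, y* = 1369/1332 = 1.03.

(10.89, 1.03)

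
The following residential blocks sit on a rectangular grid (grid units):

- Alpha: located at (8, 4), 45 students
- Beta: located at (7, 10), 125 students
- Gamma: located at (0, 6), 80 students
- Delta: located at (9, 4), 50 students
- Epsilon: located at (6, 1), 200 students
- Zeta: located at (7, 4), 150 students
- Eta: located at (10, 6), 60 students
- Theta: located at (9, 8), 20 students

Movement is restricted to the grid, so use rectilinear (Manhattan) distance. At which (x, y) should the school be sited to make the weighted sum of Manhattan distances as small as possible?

Manhattan distance separates: Σwᵢ(|x−xᵢ|+|y−yᵢ|) = Σwᵢ|x−xᵢ| + Σwᵢ|y−yᵢ|, so x and y are optimised independently as 1-D weighted medians.
Total weight W = 730; half = 365.
x-coordinate, sorted with cumulative weight:
  x=0 (Gamma, w=80) cum 80
  x=6 (Epsilon, w=200) cum 280
  x=7 (Beta, w=125) cum 405  ← median
  x=7 (Zeta, w=150) cum 555
  x=8 (Alpha, w=45) cum 600
  x=9 (Delta, w=50) cum 650
  x=9 (Theta, w=20) cum 670
  x=10 (Eta, w=60) cum 730
⇒ x* = 7
y-coordinate, sorted with cumulative weight:
  y=1 (Epsilon, w=200) cum 200
  y=4 (Alpha, w=45) cum 245
  y=4 (Delta, w=50) cum 295
  y=4 (Zeta, w=150) cum 445  ← median
  y=6 (Gamma, w=80) cum 525
  y=6 (Eta, w=60) cum 585
  y=8 (Theta, w=20) cum 605
  y=10 (Beta, w=125) cum 730
⇒ y* = 4

(7, 4)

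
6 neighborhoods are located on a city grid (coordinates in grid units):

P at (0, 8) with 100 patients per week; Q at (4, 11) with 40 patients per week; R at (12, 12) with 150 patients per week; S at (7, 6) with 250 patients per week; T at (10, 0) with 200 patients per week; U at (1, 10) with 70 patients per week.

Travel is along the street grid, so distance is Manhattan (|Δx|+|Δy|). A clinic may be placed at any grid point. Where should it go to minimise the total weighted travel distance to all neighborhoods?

Manhattan distance separates: Σwᵢ(|x−xᵢ|+|y−yᵢ|) = Σwᵢ|x−xᵢ| + Σwᵢ|y−yᵢ|, so x and y are optimised independently as 1-D weighted medians.
Total weight W = 810; half = 405.
x-coordinate, sorted with cumulative weight:
  x=0 (P, w=100) cum 100
  x=1 (U, w=70) cum 170
  x=4 (Q, w=40) cum 210
  x=7 (S, w=250) cum 460  ← median
  x=10 (T, w=200) cum 660
  x=12 (R, w=150) cum 810
⇒ x* = 7
y-coordinate, sorted with cumulative weight:
  y=0 (T, w=200) cum 200
  y=6 (S, w=250) cum 450  ← median
  y=8 (P, w=100) cum 550
  y=10 (U, w=70) cum 620
  y=11 (Q, w=40) cum 660
  y=12 (R, w=150) cum 810
⇒ y* = 6

(7, 6)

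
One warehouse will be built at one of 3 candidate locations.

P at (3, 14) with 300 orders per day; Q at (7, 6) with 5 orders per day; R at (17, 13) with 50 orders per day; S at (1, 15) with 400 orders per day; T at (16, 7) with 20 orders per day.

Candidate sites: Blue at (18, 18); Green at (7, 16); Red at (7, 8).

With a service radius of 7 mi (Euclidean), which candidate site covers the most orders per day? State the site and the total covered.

Coverage radius r = 7 mi; a point is covered iff (Δx)²+(Δy)² ≤ 7² = 49.
  Blue (18, 18): covers {R} → 50
  Green (7, 16): covers {P, S} → 700
  Red (7, 8): covers {Q} → 5
Maximum coverage at Green: 700 orders per day.

Green, covering 700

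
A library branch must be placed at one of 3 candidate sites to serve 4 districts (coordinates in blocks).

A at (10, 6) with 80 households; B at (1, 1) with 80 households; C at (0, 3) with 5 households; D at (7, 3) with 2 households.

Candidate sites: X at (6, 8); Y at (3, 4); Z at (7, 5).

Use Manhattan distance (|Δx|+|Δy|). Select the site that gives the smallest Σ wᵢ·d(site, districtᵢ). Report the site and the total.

Total weighted distance at each candidate:
  X (6, 8): total = 1507
  Y (3, 4): total = 1150
  Z (7, 5): total = 1169
Minimum is at Y with total 1150 blocks.

Y, total 1150 blocks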